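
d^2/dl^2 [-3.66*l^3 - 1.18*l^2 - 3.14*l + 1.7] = -21.96*l - 2.36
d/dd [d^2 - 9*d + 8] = 2*d - 9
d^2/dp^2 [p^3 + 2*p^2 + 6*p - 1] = 6*p + 4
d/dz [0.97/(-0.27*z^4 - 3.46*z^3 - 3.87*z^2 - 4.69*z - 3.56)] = (1.0476*z^3 + 10.0686*z^2 + 7.5078*z + 4.5493)/(0.27*z^4 + 3.46*z^3 + 3.87*z^2 + 4.69*z + 3.56)^2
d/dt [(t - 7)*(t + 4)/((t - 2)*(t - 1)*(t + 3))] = (-t^4 + 6*t^3 + 77*t^2 + 12*t - 214)/(t^6 - 14*t^4 + 12*t^3 + 49*t^2 - 84*t + 36)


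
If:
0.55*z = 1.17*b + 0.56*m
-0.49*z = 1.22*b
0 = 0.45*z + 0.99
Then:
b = 0.88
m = -4.01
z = -2.20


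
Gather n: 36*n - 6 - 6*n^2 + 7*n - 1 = -6*n^2 + 43*n - 7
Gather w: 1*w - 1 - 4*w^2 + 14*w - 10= -4*w^2 + 15*w - 11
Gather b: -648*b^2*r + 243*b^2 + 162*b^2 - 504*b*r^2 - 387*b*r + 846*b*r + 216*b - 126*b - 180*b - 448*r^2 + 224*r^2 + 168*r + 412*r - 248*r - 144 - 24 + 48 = b^2*(405 - 648*r) + b*(-504*r^2 + 459*r - 90) - 224*r^2 + 332*r - 120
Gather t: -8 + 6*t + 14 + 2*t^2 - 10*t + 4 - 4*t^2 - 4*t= -2*t^2 - 8*t + 10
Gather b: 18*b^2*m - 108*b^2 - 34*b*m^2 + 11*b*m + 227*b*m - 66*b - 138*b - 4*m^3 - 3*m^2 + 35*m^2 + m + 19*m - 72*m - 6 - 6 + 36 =b^2*(18*m - 108) + b*(-34*m^2 + 238*m - 204) - 4*m^3 + 32*m^2 - 52*m + 24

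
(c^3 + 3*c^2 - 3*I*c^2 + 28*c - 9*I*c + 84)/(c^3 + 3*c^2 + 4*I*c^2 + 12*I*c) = (c - 7*I)/c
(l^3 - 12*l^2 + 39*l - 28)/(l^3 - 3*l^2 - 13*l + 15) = (l^2 - 11*l + 28)/(l^2 - 2*l - 15)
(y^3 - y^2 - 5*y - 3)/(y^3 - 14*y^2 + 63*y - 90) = (y^2 + 2*y + 1)/(y^2 - 11*y + 30)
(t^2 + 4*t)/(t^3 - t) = (t + 4)/(t^2 - 1)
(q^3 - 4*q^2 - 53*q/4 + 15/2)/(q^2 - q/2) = q - 7/2 - 15/q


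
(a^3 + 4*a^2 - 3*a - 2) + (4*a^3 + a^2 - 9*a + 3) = 5*a^3 + 5*a^2 - 12*a + 1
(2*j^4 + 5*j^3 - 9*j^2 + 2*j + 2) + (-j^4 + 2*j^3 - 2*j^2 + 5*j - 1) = j^4 + 7*j^3 - 11*j^2 + 7*j + 1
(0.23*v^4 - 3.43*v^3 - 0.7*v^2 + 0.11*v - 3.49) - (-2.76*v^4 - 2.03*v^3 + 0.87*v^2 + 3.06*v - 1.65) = 2.99*v^4 - 1.4*v^3 - 1.57*v^2 - 2.95*v - 1.84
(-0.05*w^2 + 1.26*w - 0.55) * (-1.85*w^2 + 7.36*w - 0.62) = 0.0925*w^4 - 2.699*w^3 + 10.3221*w^2 - 4.8292*w + 0.341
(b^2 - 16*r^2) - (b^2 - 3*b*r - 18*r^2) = 3*b*r + 2*r^2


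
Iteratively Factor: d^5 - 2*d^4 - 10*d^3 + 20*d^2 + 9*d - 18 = (d + 3)*(d^4 - 5*d^3 + 5*d^2 + 5*d - 6) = (d + 1)*(d + 3)*(d^3 - 6*d^2 + 11*d - 6) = (d - 2)*(d + 1)*(d + 3)*(d^2 - 4*d + 3) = (d - 3)*(d - 2)*(d + 1)*(d + 3)*(d - 1)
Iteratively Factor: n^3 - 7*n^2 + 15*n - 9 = (n - 1)*(n^2 - 6*n + 9) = (n - 3)*(n - 1)*(n - 3)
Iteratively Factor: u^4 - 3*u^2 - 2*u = (u + 1)*(u^3 - u^2 - 2*u) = (u - 2)*(u + 1)*(u^2 + u) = (u - 2)*(u + 1)^2*(u)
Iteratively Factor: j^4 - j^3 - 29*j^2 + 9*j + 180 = (j + 4)*(j^3 - 5*j^2 - 9*j + 45) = (j - 3)*(j + 4)*(j^2 - 2*j - 15) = (j - 5)*(j - 3)*(j + 4)*(j + 3)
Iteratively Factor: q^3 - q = (q)*(q^2 - 1) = q*(q + 1)*(q - 1)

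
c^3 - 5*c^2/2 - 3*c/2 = c*(c - 3)*(c + 1/2)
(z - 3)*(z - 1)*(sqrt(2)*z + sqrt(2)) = sqrt(2)*z^3 - 3*sqrt(2)*z^2 - sqrt(2)*z + 3*sqrt(2)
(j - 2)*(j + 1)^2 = j^3 - 3*j - 2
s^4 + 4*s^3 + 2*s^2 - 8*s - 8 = (s + 2)^2*(s - sqrt(2))*(s + sqrt(2))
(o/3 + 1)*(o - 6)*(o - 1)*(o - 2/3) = o^4/3 - 14*o^3/9 - 37*o^2/9 + 28*o/3 - 4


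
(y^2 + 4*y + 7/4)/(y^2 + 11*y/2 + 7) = (y + 1/2)/(y + 2)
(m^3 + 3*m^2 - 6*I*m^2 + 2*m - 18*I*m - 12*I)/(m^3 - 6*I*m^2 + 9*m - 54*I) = (m^2 + 3*m + 2)/(m^2 + 9)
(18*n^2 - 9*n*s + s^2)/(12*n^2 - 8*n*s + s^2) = (-3*n + s)/(-2*n + s)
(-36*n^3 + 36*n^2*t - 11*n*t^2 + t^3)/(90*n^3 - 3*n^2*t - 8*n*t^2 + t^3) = (6*n^2 - 5*n*t + t^2)/(-15*n^2 - 2*n*t + t^2)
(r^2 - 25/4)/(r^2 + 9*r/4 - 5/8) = 2*(2*r - 5)/(4*r - 1)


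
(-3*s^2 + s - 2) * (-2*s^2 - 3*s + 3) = 6*s^4 + 7*s^3 - 8*s^2 + 9*s - 6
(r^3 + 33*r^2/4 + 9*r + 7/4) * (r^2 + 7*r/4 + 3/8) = r^5 + 10*r^4 + 381*r^3/16 + 659*r^2/32 + 103*r/16 + 21/32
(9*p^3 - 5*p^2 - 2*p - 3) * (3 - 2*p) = -18*p^4 + 37*p^3 - 11*p^2 - 9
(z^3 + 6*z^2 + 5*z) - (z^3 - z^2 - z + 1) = 7*z^2 + 6*z - 1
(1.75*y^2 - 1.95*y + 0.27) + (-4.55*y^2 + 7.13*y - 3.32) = -2.8*y^2 + 5.18*y - 3.05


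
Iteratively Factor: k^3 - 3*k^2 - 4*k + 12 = (k + 2)*(k^2 - 5*k + 6) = (k - 2)*(k + 2)*(k - 3)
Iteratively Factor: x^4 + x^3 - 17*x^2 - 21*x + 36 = (x + 3)*(x^3 - 2*x^2 - 11*x + 12) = (x - 4)*(x + 3)*(x^2 + 2*x - 3) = (x - 4)*(x + 3)^2*(x - 1)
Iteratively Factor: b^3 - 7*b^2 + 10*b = (b - 2)*(b^2 - 5*b) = b*(b - 2)*(b - 5)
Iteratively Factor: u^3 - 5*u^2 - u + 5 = (u - 1)*(u^2 - 4*u - 5) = (u - 1)*(u + 1)*(u - 5)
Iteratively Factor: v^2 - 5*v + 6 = (v - 3)*(v - 2)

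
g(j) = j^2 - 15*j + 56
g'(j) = 2*j - 15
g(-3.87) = 129.03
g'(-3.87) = -22.74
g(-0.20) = 59.04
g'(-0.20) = -15.40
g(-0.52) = 64.07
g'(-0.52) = -16.04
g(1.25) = 38.81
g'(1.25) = -12.50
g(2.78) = 22.03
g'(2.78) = -9.44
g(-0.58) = 65.04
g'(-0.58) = -16.16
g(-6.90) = 207.11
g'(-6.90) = -28.80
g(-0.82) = 68.97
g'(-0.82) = -16.64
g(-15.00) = 506.00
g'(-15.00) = -45.00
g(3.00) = 20.00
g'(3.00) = -9.00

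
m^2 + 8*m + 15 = (m + 3)*(m + 5)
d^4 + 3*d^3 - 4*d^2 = d^2*(d - 1)*(d + 4)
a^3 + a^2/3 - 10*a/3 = a*(a - 5/3)*(a + 2)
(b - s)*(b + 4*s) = b^2 + 3*b*s - 4*s^2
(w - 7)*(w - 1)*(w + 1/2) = w^3 - 15*w^2/2 + 3*w + 7/2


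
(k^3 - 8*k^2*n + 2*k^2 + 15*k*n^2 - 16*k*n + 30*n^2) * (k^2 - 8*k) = k^5 - 8*k^4*n - 6*k^4 + 15*k^3*n^2 + 48*k^3*n - 16*k^3 - 90*k^2*n^2 + 128*k^2*n - 240*k*n^2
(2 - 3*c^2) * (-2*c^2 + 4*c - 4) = 6*c^4 - 12*c^3 + 8*c^2 + 8*c - 8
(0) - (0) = 0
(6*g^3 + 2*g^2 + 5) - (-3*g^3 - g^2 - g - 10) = 9*g^3 + 3*g^2 + g + 15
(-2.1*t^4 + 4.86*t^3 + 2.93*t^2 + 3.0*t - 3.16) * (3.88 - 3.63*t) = 7.623*t^5 - 25.7898*t^4 + 8.2209*t^3 + 0.478400000000001*t^2 + 23.1108*t - 12.2608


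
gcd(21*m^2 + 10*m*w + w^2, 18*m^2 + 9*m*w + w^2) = 3*m + w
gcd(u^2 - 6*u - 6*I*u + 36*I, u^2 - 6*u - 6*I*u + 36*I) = u^2 + u*(-6 - 6*I) + 36*I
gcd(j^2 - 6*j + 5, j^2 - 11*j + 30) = j - 5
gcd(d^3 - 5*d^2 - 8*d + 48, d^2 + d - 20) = d - 4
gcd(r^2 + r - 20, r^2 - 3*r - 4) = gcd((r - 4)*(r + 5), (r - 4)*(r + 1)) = r - 4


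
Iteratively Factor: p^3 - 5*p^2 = (p)*(p^2 - 5*p) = p*(p - 5)*(p)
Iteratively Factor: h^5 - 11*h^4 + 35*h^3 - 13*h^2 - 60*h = (h - 4)*(h^4 - 7*h^3 + 7*h^2 + 15*h) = (h - 4)*(h - 3)*(h^3 - 4*h^2 - 5*h) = h*(h - 4)*(h - 3)*(h^2 - 4*h - 5) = h*(h - 5)*(h - 4)*(h - 3)*(h + 1)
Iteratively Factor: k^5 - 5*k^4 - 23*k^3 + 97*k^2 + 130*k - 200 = (k + 4)*(k^4 - 9*k^3 + 13*k^2 + 45*k - 50) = (k - 5)*(k + 4)*(k^3 - 4*k^2 - 7*k + 10) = (k - 5)*(k - 1)*(k + 4)*(k^2 - 3*k - 10) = (k - 5)^2*(k - 1)*(k + 4)*(k + 2)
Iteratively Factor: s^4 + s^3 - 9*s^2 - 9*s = (s - 3)*(s^3 + 4*s^2 + 3*s) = (s - 3)*(s + 3)*(s^2 + s) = (s - 3)*(s + 1)*(s + 3)*(s)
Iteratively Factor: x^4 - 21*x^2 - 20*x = (x)*(x^3 - 21*x - 20) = x*(x + 4)*(x^2 - 4*x - 5) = x*(x - 5)*(x + 4)*(x + 1)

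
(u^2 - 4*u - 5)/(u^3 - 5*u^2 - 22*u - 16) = (u - 5)/(u^2 - 6*u - 16)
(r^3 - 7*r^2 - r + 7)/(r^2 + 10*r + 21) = (r^3 - 7*r^2 - r + 7)/(r^2 + 10*r + 21)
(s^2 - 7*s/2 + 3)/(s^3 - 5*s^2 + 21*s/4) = 2*(s - 2)/(s*(2*s - 7))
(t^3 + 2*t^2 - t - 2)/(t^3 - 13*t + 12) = (t^2 + 3*t + 2)/(t^2 + t - 12)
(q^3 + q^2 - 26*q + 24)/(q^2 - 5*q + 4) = q + 6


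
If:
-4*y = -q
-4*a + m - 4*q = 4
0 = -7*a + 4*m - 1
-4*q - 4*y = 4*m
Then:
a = 59/67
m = 120/67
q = -96/67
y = -24/67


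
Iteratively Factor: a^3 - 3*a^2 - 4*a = (a + 1)*(a^2 - 4*a) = a*(a + 1)*(a - 4)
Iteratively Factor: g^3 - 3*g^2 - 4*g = (g + 1)*(g^2 - 4*g) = g*(g + 1)*(g - 4)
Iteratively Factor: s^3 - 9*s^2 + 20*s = (s - 5)*(s^2 - 4*s) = s*(s - 5)*(s - 4)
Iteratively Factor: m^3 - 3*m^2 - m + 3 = (m - 1)*(m^2 - 2*m - 3) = (m - 1)*(m + 1)*(m - 3)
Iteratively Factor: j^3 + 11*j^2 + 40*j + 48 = (j + 4)*(j^2 + 7*j + 12) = (j + 3)*(j + 4)*(j + 4)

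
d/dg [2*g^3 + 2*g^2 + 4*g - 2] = 6*g^2 + 4*g + 4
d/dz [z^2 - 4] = 2*z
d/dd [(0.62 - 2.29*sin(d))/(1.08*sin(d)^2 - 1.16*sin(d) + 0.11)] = (2.4732*sin(d)^2 - 1.3392*sin(d) + 0.4673)*cos(d)/(1.1664*sin(d)^4 - 2.5056*sin(d)^3 + 1.5832*sin(d)^2 - 0.2552*sin(d) + 0.0121)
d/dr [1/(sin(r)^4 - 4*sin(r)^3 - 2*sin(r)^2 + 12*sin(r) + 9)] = 4*cos(r)^3/((sin(r) - 3)^3*(sin(r) + 1)^4)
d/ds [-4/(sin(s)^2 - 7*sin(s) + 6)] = 4*(2*sin(s) - 7)*cos(s)/(sin(s)^2 - 7*sin(s) + 6)^2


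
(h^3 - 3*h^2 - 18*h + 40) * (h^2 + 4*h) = h^5 + h^4 - 30*h^3 - 32*h^2 + 160*h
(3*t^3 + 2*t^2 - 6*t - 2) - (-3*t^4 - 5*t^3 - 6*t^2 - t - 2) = 3*t^4 + 8*t^3 + 8*t^2 - 5*t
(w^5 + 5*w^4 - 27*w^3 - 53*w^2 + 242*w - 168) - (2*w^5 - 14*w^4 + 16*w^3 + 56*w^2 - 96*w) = -w^5 + 19*w^4 - 43*w^3 - 109*w^2 + 338*w - 168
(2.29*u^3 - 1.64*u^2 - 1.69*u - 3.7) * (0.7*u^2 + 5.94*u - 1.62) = 1.603*u^5 + 12.4546*u^4 - 14.6344*u^3 - 9.9718*u^2 - 19.2402*u + 5.994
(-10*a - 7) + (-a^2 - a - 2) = -a^2 - 11*a - 9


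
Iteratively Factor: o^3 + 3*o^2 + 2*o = (o + 2)*(o^2 + o) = o*(o + 2)*(o + 1)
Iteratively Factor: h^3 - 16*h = (h + 4)*(h^2 - 4*h) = (h - 4)*(h + 4)*(h)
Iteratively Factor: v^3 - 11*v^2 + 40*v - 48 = (v - 4)*(v^2 - 7*v + 12) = (v - 4)^2*(v - 3)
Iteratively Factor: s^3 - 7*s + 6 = (s + 3)*(s^2 - 3*s + 2) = (s - 2)*(s + 3)*(s - 1)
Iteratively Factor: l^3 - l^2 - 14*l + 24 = (l - 2)*(l^2 + l - 12) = (l - 3)*(l - 2)*(l + 4)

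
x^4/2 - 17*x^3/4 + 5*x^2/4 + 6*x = x*(x/2 + 1/2)*(x - 8)*(x - 3/2)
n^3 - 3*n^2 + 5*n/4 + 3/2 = (n - 2)*(n - 3/2)*(n + 1/2)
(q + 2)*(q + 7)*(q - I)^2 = q^4 + 9*q^3 - 2*I*q^3 + 13*q^2 - 18*I*q^2 - 9*q - 28*I*q - 14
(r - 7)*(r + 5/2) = r^2 - 9*r/2 - 35/2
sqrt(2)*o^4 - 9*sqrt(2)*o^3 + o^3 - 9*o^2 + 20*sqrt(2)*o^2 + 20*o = o*(o - 5)*(o - 4)*(sqrt(2)*o + 1)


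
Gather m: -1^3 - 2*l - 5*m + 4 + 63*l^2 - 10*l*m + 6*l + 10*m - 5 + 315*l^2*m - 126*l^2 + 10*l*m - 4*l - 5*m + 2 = 315*l^2*m - 63*l^2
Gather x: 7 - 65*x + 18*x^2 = 18*x^2 - 65*x + 7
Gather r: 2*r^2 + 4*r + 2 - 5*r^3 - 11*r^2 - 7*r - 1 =-5*r^3 - 9*r^2 - 3*r + 1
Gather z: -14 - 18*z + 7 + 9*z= -9*z - 7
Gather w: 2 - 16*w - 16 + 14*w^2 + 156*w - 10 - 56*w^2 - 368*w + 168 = -42*w^2 - 228*w + 144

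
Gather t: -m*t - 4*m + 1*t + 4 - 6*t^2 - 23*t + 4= -4*m - 6*t^2 + t*(-m - 22) + 8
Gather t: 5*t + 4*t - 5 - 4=9*t - 9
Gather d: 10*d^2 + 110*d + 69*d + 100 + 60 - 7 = 10*d^2 + 179*d + 153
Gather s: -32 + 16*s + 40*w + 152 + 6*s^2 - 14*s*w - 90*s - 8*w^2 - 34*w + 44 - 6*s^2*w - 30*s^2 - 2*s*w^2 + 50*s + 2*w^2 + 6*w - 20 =s^2*(-6*w - 24) + s*(-2*w^2 - 14*w - 24) - 6*w^2 + 12*w + 144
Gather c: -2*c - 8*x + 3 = -2*c - 8*x + 3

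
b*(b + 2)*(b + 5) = b^3 + 7*b^2 + 10*b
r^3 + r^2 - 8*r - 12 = (r - 3)*(r + 2)^2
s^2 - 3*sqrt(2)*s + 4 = (s - 2*sqrt(2))*(s - sqrt(2))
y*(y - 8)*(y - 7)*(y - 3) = y^4 - 18*y^3 + 101*y^2 - 168*y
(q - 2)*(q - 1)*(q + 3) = q^3 - 7*q + 6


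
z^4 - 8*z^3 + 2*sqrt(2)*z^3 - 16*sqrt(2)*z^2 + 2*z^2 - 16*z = z*(z - 8)*(z + sqrt(2))^2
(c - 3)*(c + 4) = c^2 + c - 12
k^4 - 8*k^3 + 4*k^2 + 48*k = k*(k - 6)*(k - 4)*(k + 2)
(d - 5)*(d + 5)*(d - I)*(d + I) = d^4 - 24*d^2 - 25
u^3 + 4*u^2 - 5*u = u*(u - 1)*(u + 5)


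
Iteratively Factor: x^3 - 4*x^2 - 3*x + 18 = (x - 3)*(x^2 - x - 6) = (x - 3)*(x + 2)*(x - 3)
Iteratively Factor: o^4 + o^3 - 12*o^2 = (o - 3)*(o^3 + 4*o^2) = o*(o - 3)*(o^2 + 4*o) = o^2*(o - 3)*(o + 4)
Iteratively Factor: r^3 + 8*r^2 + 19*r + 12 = (r + 1)*(r^2 + 7*r + 12) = (r + 1)*(r + 4)*(r + 3)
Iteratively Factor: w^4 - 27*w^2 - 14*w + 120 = (w + 3)*(w^3 - 3*w^2 - 18*w + 40) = (w + 3)*(w + 4)*(w^2 - 7*w + 10) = (w - 2)*(w + 3)*(w + 4)*(w - 5)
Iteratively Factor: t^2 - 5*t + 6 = (t - 3)*(t - 2)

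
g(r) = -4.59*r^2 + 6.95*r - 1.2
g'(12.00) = -103.21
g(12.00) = -578.76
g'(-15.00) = 144.65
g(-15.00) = -1138.20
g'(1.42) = -6.09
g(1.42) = -0.59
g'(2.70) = -17.84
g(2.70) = -15.90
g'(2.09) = -12.24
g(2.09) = -6.72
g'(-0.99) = 16.04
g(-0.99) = -12.58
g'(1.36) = -5.53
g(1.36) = -0.24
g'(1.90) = -10.49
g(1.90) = -4.56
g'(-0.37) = 10.35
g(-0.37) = -4.40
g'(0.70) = 0.52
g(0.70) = 1.42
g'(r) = 6.95 - 9.18*r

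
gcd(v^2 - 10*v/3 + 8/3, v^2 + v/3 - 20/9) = v - 4/3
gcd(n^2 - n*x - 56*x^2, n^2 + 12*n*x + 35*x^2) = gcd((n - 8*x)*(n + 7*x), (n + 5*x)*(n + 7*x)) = n + 7*x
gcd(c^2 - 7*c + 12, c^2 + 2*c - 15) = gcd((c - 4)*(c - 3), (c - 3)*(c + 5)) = c - 3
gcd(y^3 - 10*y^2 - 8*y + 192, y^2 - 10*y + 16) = y - 8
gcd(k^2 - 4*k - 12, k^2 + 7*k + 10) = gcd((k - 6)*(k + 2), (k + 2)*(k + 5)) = k + 2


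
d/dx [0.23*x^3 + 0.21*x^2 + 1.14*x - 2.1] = 0.69*x^2 + 0.42*x + 1.14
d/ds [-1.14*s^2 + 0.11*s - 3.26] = 0.11 - 2.28*s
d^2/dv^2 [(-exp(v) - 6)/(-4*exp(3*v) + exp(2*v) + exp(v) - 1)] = (64*exp(6*v) + 852*exp(5*v) - 247*exp(4*v) - 77*exp(3*v) - 192*exp(2*v) + 31*exp(v) + 7)*exp(v)/(64*exp(9*v) - 48*exp(8*v) - 36*exp(7*v) + 71*exp(6*v) - 15*exp(5*v) - 24*exp(4*v) + 17*exp(3*v) - 3*exp(v) + 1)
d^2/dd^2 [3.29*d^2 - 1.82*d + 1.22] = 6.58000000000000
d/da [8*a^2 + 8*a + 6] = 16*a + 8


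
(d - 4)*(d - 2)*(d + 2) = d^3 - 4*d^2 - 4*d + 16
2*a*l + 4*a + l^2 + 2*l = (2*a + l)*(l + 2)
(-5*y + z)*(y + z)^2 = -5*y^3 - 9*y^2*z - 3*y*z^2 + z^3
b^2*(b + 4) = b^3 + 4*b^2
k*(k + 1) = k^2 + k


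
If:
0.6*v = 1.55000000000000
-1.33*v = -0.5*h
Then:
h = 6.87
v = 2.58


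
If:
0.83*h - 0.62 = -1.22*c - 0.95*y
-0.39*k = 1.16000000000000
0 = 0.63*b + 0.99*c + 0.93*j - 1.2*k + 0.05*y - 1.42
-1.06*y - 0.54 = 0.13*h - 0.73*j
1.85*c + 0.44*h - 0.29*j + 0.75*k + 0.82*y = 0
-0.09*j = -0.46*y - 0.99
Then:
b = -1.34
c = 1.59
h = 1.54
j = -2.95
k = -2.97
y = -2.73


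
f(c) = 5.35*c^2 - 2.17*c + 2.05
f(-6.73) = 258.97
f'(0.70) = 5.32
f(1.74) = 14.47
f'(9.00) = 94.13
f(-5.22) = 159.16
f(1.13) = 6.43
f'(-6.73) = -74.18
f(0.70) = 3.15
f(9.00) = 415.87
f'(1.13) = 9.92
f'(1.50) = 13.88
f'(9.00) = 94.13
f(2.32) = 25.81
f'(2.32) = 22.65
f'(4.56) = 46.62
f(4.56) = 103.40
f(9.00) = 415.87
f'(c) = 10.7*c - 2.17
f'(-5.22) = -58.02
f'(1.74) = 16.45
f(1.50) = 10.83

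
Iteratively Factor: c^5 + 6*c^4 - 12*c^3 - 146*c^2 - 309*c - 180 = (c - 5)*(c^4 + 11*c^3 + 43*c^2 + 69*c + 36) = (c - 5)*(c + 1)*(c^3 + 10*c^2 + 33*c + 36) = (c - 5)*(c + 1)*(c + 3)*(c^2 + 7*c + 12) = (c - 5)*(c + 1)*(c + 3)^2*(c + 4)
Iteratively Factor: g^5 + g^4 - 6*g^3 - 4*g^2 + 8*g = (g - 1)*(g^4 + 2*g^3 - 4*g^2 - 8*g) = (g - 2)*(g - 1)*(g^3 + 4*g^2 + 4*g) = g*(g - 2)*(g - 1)*(g^2 + 4*g + 4) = g*(g - 2)*(g - 1)*(g + 2)*(g + 2)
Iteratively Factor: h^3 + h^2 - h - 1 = (h + 1)*(h^2 - 1) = (h - 1)*(h + 1)*(h + 1)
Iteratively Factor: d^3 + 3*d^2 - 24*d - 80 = (d - 5)*(d^2 + 8*d + 16) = (d - 5)*(d + 4)*(d + 4)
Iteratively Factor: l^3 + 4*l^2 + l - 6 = (l + 3)*(l^2 + l - 2) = (l - 1)*(l + 3)*(l + 2)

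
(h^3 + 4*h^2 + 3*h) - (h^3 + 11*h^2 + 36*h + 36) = -7*h^2 - 33*h - 36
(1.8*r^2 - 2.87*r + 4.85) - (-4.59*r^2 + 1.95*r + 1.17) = 6.39*r^2 - 4.82*r + 3.68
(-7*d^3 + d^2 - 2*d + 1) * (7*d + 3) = -49*d^4 - 14*d^3 - 11*d^2 + d + 3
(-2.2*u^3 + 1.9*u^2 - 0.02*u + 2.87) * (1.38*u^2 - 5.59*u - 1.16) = -3.036*u^5 + 14.92*u^4 - 8.0966*u^3 + 1.8684*u^2 - 16.0201*u - 3.3292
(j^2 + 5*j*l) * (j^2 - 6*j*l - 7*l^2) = j^4 - j^3*l - 37*j^2*l^2 - 35*j*l^3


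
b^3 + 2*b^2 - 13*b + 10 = (b - 2)*(b - 1)*(b + 5)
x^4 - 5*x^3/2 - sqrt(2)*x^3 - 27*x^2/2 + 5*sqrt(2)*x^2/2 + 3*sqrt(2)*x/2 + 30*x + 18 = (x - 3)*(x + 1/2)*(x - 3*sqrt(2))*(x + 2*sqrt(2))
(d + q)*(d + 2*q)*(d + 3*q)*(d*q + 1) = d^4*q + 6*d^3*q^2 + d^3 + 11*d^2*q^3 + 6*d^2*q + 6*d*q^4 + 11*d*q^2 + 6*q^3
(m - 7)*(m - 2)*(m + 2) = m^3 - 7*m^2 - 4*m + 28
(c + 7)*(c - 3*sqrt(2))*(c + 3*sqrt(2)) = c^3 + 7*c^2 - 18*c - 126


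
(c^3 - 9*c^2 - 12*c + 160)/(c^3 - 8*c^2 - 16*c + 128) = (c - 5)/(c - 4)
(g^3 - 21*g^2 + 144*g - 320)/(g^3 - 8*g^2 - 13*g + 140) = (g^2 - 16*g + 64)/(g^2 - 3*g - 28)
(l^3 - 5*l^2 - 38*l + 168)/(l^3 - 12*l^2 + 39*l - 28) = (l + 6)/(l - 1)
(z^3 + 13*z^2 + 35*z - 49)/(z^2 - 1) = (z^2 + 14*z + 49)/(z + 1)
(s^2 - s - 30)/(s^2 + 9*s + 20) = (s - 6)/(s + 4)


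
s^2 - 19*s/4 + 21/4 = (s - 3)*(s - 7/4)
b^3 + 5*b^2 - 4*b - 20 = (b - 2)*(b + 2)*(b + 5)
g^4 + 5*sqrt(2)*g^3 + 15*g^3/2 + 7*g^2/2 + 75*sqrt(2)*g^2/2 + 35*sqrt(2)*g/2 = g*(g + 1/2)*(g + 7)*(g + 5*sqrt(2))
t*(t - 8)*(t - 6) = t^3 - 14*t^2 + 48*t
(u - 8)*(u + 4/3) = u^2 - 20*u/3 - 32/3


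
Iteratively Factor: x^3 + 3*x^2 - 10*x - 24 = (x + 2)*(x^2 + x - 12) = (x + 2)*(x + 4)*(x - 3)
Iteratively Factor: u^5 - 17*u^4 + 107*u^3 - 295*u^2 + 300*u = (u - 4)*(u^4 - 13*u^3 + 55*u^2 - 75*u) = (u - 5)*(u - 4)*(u^3 - 8*u^2 + 15*u) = u*(u - 5)*(u - 4)*(u^2 - 8*u + 15) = u*(u - 5)*(u - 4)*(u - 3)*(u - 5)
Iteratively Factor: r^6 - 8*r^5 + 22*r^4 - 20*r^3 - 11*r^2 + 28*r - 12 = (r + 1)*(r^5 - 9*r^4 + 31*r^3 - 51*r^2 + 40*r - 12) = (r - 1)*(r + 1)*(r^4 - 8*r^3 + 23*r^2 - 28*r + 12) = (r - 2)*(r - 1)*(r + 1)*(r^3 - 6*r^2 + 11*r - 6) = (r - 2)^2*(r - 1)*(r + 1)*(r^2 - 4*r + 3) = (r - 2)^2*(r - 1)^2*(r + 1)*(r - 3)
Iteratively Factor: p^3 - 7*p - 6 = (p + 1)*(p^2 - p - 6) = (p - 3)*(p + 1)*(p + 2)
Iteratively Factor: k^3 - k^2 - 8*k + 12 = (k - 2)*(k^2 + k - 6) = (k - 2)*(k + 3)*(k - 2)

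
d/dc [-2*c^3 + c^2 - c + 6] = -6*c^2 + 2*c - 1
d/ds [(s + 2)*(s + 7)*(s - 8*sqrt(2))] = 3*s^2 - 16*sqrt(2)*s + 18*s - 72*sqrt(2) + 14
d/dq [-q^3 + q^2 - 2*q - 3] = -3*q^2 + 2*q - 2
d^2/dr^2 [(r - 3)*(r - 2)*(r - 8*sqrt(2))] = 6*r - 16*sqrt(2) - 10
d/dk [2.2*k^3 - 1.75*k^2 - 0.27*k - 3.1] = 6.6*k^2 - 3.5*k - 0.27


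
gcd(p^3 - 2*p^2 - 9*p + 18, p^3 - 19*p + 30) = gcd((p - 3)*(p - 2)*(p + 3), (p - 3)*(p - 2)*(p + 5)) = p^2 - 5*p + 6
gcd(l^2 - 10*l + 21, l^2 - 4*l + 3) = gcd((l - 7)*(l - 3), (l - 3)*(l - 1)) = l - 3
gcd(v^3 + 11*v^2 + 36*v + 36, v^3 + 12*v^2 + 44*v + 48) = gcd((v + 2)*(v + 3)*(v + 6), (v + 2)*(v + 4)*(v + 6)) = v^2 + 8*v + 12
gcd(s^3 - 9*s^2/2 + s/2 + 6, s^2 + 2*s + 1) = s + 1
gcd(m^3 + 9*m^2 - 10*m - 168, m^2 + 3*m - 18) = m + 6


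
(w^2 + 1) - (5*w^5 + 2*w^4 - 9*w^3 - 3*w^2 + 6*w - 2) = -5*w^5 - 2*w^4 + 9*w^3 + 4*w^2 - 6*w + 3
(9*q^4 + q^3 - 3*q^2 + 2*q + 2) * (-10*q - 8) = -90*q^5 - 82*q^4 + 22*q^3 + 4*q^2 - 36*q - 16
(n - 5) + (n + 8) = 2*n + 3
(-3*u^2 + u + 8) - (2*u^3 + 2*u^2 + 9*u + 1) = -2*u^3 - 5*u^2 - 8*u + 7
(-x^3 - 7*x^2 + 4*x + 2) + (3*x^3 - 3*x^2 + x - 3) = 2*x^3 - 10*x^2 + 5*x - 1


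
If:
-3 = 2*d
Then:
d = -3/2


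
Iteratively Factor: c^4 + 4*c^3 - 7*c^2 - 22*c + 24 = (c - 1)*(c^3 + 5*c^2 - 2*c - 24) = (c - 1)*(c + 3)*(c^2 + 2*c - 8) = (c - 1)*(c + 3)*(c + 4)*(c - 2)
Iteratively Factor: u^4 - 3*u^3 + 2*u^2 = (u - 2)*(u^3 - u^2) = u*(u - 2)*(u^2 - u) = u*(u - 2)*(u - 1)*(u)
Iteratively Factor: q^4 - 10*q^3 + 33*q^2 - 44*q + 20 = (q - 1)*(q^3 - 9*q^2 + 24*q - 20) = (q - 2)*(q - 1)*(q^2 - 7*q + 10) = (q - 5)*(q - 2)*(q - 1)*(q - 2)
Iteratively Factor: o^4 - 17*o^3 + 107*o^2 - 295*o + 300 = (o - 3)*(o^3 - 14*o^2 + 65*o - 100) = (o - 5)*(o - 3)*(o^2 - 9*o + 20) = (o - 5)^2*(o - 3)*(o - 4)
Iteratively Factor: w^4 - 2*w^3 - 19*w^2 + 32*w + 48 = (w + 1)*(w^3 - 3*w^2 - 16*w + 48) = (w + 1)*(w + 4)*(w^2 - 7*w + 12) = (w - 4)*(w + 1)*(w + 4)*(w - 3)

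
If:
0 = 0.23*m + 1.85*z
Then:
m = -8.04347826086956*z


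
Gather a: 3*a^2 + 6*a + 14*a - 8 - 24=3*a^2 + 20*a - 32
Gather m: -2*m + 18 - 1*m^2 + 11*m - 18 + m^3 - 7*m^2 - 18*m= m^3 - 8*m^2 - 9*m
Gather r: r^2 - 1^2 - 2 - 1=r^2 - 4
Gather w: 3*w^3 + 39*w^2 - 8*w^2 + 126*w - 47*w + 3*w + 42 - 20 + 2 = 3*w^3 + 31*w^2 + 82*w + 24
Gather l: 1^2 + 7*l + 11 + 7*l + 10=14*l + 22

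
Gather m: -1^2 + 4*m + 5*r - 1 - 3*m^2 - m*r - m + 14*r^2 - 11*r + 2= -3*m^2 + m*(3 - r) + 14*r^2 - 6*r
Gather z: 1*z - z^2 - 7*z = -z^2 - 6*z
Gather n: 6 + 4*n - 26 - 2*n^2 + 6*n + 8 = -2*n^2 + 10*n - 12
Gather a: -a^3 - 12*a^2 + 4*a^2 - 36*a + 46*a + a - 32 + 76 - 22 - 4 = -a^3 - 8*a^2 + 11*a + 18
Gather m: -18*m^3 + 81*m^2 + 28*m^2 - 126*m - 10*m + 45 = -18*m^3 + 109*m^2 - 136*m + 45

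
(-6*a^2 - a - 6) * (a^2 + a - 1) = -6*a^4 - 7*a^3 - a^2 - 5*a + 6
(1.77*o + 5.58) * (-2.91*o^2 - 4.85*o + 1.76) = -5.1507*o^3 - 24.8223*o^2 - 23.9478*o + 9.8208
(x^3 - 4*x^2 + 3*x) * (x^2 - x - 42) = x^5 - 5*x^4 - 35*x^3 + 165*x^2 - 126*x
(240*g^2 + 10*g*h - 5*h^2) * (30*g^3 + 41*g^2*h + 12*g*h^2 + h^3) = 7200*g^5 + 10140*g^4*h + 3140*g^3*h^2 + 155*g^2*h^3 - 50*g*h^4 - 5*h^5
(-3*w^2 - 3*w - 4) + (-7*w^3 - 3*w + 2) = -7*w^3 - 3*w^2 - 6*w - 2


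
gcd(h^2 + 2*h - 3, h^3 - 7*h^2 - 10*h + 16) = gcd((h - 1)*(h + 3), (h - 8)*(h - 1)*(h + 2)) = h - 1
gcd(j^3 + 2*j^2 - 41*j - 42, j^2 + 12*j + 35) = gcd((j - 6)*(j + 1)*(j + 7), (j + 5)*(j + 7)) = j + 7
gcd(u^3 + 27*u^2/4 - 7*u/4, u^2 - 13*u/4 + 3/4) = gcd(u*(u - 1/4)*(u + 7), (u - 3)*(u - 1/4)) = u - 1/4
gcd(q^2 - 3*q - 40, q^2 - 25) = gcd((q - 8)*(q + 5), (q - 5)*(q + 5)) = q + 5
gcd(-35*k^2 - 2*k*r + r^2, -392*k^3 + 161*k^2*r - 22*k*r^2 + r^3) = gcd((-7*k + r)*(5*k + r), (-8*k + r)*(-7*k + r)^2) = -7*k + r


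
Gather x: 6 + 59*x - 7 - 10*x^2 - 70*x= -10*x^2 - 11*x - 1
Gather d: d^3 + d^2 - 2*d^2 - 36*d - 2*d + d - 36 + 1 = d^3 - d^2 - 37*d - 35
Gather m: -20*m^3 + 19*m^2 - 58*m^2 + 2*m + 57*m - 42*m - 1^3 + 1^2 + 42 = -20*m^3 - 39*m^2 + 17*m + 42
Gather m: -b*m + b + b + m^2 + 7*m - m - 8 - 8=2*b + m^2 + m*(6 - b) - 16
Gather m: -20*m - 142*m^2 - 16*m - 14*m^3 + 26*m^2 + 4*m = -14*m^3 - 116*m^2 - 32*m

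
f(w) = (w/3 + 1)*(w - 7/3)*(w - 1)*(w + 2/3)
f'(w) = (w/3 + 1)*(w - 7/3)*(w - 1) + (w/3 + 1)*(w - 7/3)*(w + 2/3) + (w/3 + 1)*(w - 1)*(w + 2/3) + (w - 7/3)*(w - 1)*(w + 2/3)/3 = 4*w^3/3 + w^2/3 - 142*w/27 + 17/27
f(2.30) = -0.23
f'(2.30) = 6.52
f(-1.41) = -3.55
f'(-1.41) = 4.97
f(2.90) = 7.55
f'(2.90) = 20.70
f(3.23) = 16.18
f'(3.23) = 32.05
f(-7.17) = 701.86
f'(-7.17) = -435.99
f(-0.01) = 1.55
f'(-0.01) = 0.68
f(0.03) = 1.57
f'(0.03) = 0.47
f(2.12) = -1.14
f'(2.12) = 3.68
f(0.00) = 1.56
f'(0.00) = 0.63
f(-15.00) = 15900.44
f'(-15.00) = -4345.48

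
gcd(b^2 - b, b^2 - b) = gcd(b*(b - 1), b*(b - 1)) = b^2 - b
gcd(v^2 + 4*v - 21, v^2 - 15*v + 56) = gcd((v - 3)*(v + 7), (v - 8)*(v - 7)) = 1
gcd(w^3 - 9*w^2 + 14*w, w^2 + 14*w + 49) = 1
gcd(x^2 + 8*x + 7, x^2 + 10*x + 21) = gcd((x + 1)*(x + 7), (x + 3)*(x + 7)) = x + 7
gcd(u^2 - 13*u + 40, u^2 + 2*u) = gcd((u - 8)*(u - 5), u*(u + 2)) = 1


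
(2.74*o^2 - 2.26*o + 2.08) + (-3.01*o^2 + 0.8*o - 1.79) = -0.27*o^2 - 1.46*o + 0.29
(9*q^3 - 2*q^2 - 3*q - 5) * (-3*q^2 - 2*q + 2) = -27*q^5 - 12*q^4 + 31*q^3 + 17*q^2 + 4*q - 10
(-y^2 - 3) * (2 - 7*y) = 7*y^3 - 2*y^2 + 21*y - 6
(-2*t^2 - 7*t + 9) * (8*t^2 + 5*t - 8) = -16*t^4 - 66*t^3 + 53*t^2 + 101*t - 72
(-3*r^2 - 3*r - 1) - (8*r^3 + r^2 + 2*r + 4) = -8*r^3 - 4*r^2 - 5*r - 5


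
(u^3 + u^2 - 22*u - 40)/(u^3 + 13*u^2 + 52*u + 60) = (u^2 - u - 20)/(u^2 + 11*u + 30)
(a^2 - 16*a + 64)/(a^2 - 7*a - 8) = (a - 8)/(a + 1)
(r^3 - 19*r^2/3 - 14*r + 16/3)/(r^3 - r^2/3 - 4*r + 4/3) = (r - 8)/(r - 2)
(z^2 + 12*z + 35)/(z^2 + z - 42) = (z + 5)/(z - 6)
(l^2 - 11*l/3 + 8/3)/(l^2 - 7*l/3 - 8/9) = 3*(l - 1)/(3*l + 1)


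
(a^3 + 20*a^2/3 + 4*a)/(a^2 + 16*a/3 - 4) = a*(3*a + 2)/(3*a - 2)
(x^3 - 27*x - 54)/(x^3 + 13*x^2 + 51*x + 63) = (x - 6)/(x + 7)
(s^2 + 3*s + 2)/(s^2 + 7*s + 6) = (s + 2)/(s + 6)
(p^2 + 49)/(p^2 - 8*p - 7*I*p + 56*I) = (p + 7*I)/(p - 8)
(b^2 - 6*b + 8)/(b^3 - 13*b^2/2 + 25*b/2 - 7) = 2*(b - 4)/(2*b^2 - 9*b + 7)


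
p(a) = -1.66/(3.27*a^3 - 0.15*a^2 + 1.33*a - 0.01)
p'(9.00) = 0.00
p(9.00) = -0.00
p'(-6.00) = 0.00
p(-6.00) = 0.00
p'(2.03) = 0.08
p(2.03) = -0.06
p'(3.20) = 0.01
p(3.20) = -0.02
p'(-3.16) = 0.01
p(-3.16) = 0.02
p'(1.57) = 0.20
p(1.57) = -0.12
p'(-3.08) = 0.02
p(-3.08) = 0.02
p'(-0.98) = 0.89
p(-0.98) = 0.37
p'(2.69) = 0.03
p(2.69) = -0.03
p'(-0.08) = 165.98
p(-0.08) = 13.95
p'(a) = -1.66*(-9.81*a^2 + 0.3*a - 1.33)/(3.27*a^3 - 0.15*a^2 + 1.33*a - 0.01)^2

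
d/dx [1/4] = 0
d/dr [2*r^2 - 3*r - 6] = 4*r - 3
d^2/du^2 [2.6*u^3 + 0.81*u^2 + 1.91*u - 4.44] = 15.6*u + 1.62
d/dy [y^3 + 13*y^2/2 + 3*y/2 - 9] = 3*y^2 + 13*y + 3/2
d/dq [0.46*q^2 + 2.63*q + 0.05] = 0.92*q + 2.63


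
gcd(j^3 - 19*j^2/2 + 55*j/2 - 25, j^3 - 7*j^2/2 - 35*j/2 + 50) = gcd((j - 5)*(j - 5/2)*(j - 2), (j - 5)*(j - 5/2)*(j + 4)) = j^2 - 15*j/2 + 25/2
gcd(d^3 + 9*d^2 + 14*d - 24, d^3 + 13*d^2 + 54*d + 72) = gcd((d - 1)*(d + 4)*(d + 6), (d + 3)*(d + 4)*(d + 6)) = d^2 + 10*d + 24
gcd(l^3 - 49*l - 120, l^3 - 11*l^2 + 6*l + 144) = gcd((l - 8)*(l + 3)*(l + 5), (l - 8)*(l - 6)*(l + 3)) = l^2 - 5*l - 24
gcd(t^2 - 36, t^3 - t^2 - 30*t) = t - 6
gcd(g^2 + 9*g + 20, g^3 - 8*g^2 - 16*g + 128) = g + 4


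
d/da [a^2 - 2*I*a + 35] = 2*a - 2*I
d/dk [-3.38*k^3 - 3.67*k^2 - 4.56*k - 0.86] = -10.14*k^2 - 7.34*k - 4.56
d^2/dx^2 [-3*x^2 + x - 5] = -6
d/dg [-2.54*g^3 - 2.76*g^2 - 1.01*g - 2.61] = -7.62*g^2 - 5.52*g - 1.01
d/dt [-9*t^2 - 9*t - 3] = -18*t - 9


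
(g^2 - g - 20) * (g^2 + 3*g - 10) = g^4 + 2*g^3 - 33*g^2 - 50*g + 200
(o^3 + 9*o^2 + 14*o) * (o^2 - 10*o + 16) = o^5 - o^4 - 60*o^3 + 4*o^2 + 224*o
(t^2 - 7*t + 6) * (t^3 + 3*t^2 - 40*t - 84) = t^5 - 4*t^4 - 55*t^3 + 214*t^2 + 348*t - 504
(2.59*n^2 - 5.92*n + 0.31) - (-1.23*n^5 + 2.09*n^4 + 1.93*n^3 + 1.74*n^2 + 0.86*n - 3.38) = 1.23*n^5 - 2.09*n^4 - 1.93*n^3 + 0.85*n^2 - 6.78*n + 3.69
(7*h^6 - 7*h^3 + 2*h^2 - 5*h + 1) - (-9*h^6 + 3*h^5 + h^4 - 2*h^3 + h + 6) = 16*h^6 - 3*h^5 - h^4 - 5*h^3 + 2*h^2 - 6*h - 5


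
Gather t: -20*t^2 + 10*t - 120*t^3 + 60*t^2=-120*t^3 + 40*t^2 + 10*t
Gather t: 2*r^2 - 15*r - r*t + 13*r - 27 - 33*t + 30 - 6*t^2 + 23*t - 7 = 2*r^2 - 2*r - 6*t^2 + t*(-r - 10) - 4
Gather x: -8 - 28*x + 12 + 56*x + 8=28*x + 12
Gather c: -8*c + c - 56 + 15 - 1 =-7*c - 42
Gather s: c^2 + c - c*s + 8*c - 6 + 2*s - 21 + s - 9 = c^2 + 9*c + s*(3 - c) - 36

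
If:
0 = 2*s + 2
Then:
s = -1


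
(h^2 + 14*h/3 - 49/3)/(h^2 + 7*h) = (h - 7/3)/h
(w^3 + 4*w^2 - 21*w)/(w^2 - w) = (w^2 + 4*w - 21)/(w - 1)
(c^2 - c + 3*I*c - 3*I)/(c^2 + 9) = (c - 1)/(c - 3*I)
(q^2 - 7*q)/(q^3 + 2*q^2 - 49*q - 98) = q/(q^2 + 9*q + 14)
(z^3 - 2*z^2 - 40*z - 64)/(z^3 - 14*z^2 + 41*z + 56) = (z^2 + 6*z + 8)/(z^2 - 6*z - 7)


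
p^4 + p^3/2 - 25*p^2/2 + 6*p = p*(p - 3)*(p - 1/2)*(p + 4)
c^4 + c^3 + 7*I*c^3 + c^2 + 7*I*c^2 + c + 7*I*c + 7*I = (c + 1)*(c - I)*(c + I)*(c + 7*I)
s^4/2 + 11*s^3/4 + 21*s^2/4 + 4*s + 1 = (s/2 + 1/2)*(s + 1/2)*(s + 2)^2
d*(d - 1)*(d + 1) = d^3 - d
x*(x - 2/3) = x^2 - 2*x/3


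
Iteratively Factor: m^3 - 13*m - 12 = (m + 3)*(m^2 - 3*m - 4) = (m - 4)*(m + 3)*(m + 1)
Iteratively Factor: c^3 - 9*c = (c - 3)*(c^2 + 3*c) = c*(c - 3)*(c + 3)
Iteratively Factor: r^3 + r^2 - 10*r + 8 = (r - 1)*(r^2 + 2*r - 8) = (r - 1)*(r + 4)*(r - 2)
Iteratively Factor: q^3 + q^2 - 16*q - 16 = (q - 4)*(q^2 + 5*q + 4) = (q - 4)*(q + 1)*(q + 4)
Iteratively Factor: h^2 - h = (h - 1)*(h)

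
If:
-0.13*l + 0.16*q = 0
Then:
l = 1.23076923076923*q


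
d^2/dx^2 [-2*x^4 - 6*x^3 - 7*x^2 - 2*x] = -24*x^2 - 36*x - 14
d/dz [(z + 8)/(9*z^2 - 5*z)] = (-9*z^2 - 144*z + 40)/(z^2*(81*z^2 - 90*z + 25))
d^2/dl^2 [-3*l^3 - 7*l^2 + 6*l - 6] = -18*l - 14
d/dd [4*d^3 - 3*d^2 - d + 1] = 12*d^2 - 6*d - 1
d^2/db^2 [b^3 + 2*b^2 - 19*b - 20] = 6*b + 4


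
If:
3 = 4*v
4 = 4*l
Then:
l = 1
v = 3/4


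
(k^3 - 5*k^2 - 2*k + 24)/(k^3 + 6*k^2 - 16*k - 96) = (k^2 - k - 6)/(k^2 + 10*k + 24)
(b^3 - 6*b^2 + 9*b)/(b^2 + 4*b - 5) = b*(b^2 - 6*b + 9)/(b^2 + 4*b - 5)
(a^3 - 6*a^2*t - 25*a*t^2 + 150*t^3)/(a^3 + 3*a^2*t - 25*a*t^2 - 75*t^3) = (a - 6*t)/(a + 3*t)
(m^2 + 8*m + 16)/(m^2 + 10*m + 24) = (m + 4)/(m + 6)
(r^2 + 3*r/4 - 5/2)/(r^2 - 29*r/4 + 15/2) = (r + 2)/(r - 6)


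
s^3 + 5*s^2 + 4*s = s*(s + 1)*(s + 4)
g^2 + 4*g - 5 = (g - 1)*(g + 5)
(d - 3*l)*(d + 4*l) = d^2 + d*l - 12*l^2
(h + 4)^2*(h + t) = h^3 + h^2*t + 8*h^2 + 8*h*t + 16*h + 16*t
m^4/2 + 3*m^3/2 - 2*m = m*(m/2 + 1)*(m - 1)*(m + 2)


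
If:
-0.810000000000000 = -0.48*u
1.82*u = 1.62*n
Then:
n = 1.90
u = 1.69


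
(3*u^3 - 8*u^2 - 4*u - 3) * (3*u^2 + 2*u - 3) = 9*u^5 - 18*u^4 - 37*u^3 + 7*u^2 + 6*u + 9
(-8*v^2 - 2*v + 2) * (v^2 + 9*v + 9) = -8*v^4 - 74*v^3 - 88*v^2 + 18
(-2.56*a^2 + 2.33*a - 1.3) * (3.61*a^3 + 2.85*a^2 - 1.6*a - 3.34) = -9.2416*a^5 + 1.1153*a^4 + 6.0435*a^3 + 1.1174*a^2 - 5.7022*a + 4.342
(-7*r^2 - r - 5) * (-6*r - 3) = 42*r^3 + 27*r^2 + 33*r + 15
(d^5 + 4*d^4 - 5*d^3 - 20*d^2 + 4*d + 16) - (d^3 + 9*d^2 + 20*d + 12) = d^5 + 4*d^4 - 6*d^3 - 29*d^2 - 16*d + 4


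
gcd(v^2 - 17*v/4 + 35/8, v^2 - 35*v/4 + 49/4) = v - 7/4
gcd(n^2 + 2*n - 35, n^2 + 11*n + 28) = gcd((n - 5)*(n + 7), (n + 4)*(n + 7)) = n + 7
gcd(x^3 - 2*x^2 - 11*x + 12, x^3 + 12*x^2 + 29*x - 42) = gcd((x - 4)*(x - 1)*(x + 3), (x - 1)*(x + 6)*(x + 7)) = x - 1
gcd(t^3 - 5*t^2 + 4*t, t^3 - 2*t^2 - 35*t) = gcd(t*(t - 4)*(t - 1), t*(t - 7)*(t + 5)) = t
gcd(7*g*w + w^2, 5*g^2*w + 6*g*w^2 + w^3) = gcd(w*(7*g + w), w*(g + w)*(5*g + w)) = w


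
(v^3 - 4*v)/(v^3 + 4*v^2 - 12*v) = (v + 2)/(v + 6)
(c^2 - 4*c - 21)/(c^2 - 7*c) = (c + 3)/c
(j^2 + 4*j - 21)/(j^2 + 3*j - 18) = (j + 7)/(j + 6)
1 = 1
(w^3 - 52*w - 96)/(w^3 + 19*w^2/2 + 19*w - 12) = 2*(w^2 - 6*w - 16)/(2*w^2 + 7*w - 4)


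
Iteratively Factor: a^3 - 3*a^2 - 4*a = (a + 1)*(a^2 - 4*a) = (a - 4)*(a + 1)*(a)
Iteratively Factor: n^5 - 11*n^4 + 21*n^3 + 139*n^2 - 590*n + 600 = (n - 5)*(n^4 - 6*n^3 - 9*n^2 + 94*n - 120) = (n - 5)*(n - 2)*(n^3 - 4*n^2 - 17*n + 60) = (n - 5)*(n - 3)*(n - 2)*(n^2 - n - 20) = (n - 5)^2*(n - 3)*(n - 2)*(n + 4)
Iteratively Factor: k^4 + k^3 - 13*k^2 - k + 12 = (k + 1)*(k^3 - 13*k + 12) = (k + 1)*(k + 4)*(k^2 - 4*k + 3) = (k - 3)*(k + 1)*(k + 4)*(k - 1)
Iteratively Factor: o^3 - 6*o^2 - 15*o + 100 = (o - 5)*(o^2 - o - 20) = (o - 5)*(o + 4)*(o - 5)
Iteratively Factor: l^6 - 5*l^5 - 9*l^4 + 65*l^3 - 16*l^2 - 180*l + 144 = (l - 1)*(l^5 - 4*l^4 - 13*l^3 + 52*l^2 + 36*l - 144) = (l - 1)*(l + 2)*(l^4 - 6*l^3 - l^2 + 54*l - 72) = (l - 4)*(l - 1)*(l + 2)*(l^3 - 2*l^2 - 9*l + 18) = (l - 4)*(l - 1)*(l + 2)*(l + 3)*(l^2 - 5*l + 6) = (l - 4)*(l - 3)*(l - 1)*(l + 2)*(l + 3)*(l - 2)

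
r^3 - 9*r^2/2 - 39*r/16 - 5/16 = (r - 5)*(r + 1/4)^2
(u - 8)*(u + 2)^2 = u^3 - 4*u^2 - 28*u - 32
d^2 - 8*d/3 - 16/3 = (d - 4)*(d + 4/3)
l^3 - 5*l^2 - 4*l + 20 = (l - 5)*(l - 2)*(l + 2)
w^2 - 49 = (w - 7)*(w + 7)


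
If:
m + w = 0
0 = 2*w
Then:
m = 0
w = 0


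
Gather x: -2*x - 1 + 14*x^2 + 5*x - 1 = 14*x^2 + 3*x - 2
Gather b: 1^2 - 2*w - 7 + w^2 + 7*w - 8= w^2 + 5*w - 14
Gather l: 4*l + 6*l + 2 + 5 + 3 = 10*l + 10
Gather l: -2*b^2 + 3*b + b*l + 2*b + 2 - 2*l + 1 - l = -2*b^2 + 5*b + l*(b - 3) + 3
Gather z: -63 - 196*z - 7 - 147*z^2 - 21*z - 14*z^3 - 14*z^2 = -14*z^3 - 161*z^2 - 217*z - 70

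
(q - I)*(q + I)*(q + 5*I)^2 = q^4 + 10*I*q^3 - 24*q^2 + 10*I*q - 25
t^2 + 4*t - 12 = (t - 2)*(t + 6)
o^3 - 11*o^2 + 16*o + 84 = (o - 7)*(o - 6)*(o + 2)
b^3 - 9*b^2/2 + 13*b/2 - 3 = (b - 2)*(b - 3/2)*(b - 1)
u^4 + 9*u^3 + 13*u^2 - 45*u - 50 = (u - 2)*(u + 1)*(u + 5)^2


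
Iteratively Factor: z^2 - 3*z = (z - 3)*(z)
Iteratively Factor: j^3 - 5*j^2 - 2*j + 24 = (j - 3)*(j^2 - 2*j - 8) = (j - 4)*(j - 3)*(j + 2)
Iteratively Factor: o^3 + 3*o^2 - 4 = (o - 1)*(o^2 + 4*o + 4) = (o - 1)*(o + 2)*(o + 2)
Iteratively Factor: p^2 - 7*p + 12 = (p - 3)*(p - 4)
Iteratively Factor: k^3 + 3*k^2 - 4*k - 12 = (k - 2)*(k^2 + 5*k + 6) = (k - 2)*(k + 3)*(k + 2)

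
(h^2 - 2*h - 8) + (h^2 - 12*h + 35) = 2*h^2 - 14*h + 27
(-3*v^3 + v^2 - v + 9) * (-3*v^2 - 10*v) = 9*v^5 + 27*v^4 - 7*v^3 - 17*v^2 - 90*v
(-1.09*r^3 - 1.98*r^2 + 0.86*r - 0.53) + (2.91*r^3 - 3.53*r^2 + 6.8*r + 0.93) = 1.82*r^3 - 5.51*r^2 + 7.66*r + 0.4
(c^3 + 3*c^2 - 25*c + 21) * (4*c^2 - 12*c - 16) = 4*c^5 - 152*c^3 + 336*c^2 + 148*c - 336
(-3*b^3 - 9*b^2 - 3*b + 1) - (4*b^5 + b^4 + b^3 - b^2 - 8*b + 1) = -4*b^5 - b^4 - 4*b^3 - 8*b^2 + 5*b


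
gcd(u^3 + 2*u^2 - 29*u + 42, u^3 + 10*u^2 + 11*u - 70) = u^2 + 5*u - 14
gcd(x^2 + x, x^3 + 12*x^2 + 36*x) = x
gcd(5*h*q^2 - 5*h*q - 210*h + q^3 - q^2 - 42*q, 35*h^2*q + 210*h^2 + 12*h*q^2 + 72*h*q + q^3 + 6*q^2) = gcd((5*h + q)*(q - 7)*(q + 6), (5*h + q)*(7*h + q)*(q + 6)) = 5*h*q + 30*h + q^2 + 6*q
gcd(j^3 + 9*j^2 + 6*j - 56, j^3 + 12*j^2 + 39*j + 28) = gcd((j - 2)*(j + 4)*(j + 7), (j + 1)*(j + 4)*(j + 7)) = j^2 + 11*j + 28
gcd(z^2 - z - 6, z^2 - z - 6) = z^2 - z - 6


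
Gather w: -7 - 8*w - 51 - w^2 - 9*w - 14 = -w^2 - 17*w - 72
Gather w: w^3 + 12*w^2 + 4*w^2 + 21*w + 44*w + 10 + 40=w^3 + 16*w^2 + 65*w + 50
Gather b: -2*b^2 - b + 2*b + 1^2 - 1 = -2*b^2 + b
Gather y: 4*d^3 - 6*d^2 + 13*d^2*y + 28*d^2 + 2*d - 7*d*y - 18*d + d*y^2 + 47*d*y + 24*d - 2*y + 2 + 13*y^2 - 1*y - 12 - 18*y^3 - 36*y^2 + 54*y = 4*d^3 + 22*d^2 + 8*d - 18*y^3 + y^2*(d - 23) + y*(13*d^2 + 40*d + 51) - 10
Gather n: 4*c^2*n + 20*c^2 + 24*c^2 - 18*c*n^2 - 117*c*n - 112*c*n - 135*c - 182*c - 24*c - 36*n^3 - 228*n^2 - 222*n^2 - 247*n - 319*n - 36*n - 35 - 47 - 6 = 44*c^2 - 341*c - 36*n^3 + n^2*(-18*c - 450) + n*(4*c^2 - 229*c - 602) - 88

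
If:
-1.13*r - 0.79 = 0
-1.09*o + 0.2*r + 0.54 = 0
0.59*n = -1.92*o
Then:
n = -1.19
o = 0.37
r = -0.70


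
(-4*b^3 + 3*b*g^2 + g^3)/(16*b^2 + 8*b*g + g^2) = (-4*b^3 + 3*b*g^2 + g^3)/(16*b^2 + 8*b*g + g^2)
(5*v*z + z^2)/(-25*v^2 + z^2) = z/(-5*v + z)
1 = 1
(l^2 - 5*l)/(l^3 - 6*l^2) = (l - 5)/(l*(l - 6))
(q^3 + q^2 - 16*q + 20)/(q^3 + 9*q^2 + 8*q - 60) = (q - 2)/(q + 6)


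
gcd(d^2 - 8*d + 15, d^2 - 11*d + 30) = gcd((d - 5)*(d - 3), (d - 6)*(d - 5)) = d - 5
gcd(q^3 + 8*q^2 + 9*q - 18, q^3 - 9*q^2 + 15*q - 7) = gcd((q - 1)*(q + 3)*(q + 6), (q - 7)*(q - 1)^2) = q - 1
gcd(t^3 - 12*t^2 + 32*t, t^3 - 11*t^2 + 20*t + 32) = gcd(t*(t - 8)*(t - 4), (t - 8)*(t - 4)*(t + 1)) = t^2 - 12*t + 32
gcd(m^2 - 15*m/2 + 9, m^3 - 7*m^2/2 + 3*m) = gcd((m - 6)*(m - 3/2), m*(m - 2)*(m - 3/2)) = m - 3/2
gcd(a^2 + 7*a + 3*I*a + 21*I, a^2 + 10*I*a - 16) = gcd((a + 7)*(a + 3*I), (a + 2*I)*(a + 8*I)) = 1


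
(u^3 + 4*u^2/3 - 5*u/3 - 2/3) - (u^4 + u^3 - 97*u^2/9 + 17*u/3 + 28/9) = -u^4 + 109*u^2/9 - 22*u/3 - 34/9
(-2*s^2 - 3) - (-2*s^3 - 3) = 2*s^3 - 2*s^2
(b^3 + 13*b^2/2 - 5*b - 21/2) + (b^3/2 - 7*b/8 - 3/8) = 3*b^3/2 + 13*b^2/2 - 47*b/8 - 87/8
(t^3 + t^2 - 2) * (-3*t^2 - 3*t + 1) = -3*t^5 - 6*t^4 - 2*t^3 + 7*t^2 + 6*t - 2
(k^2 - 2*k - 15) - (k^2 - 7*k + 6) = 5*k - 21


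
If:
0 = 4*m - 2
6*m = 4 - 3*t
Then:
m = 1/2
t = 1/3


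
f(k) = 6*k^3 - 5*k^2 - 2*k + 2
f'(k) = 18*k^2 - 10*k - 2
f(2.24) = 39.87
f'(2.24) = 65.92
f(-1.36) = -19.62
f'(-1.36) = 44.89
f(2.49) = 58.65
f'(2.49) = 84.70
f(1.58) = 10.02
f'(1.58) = 27.14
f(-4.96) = -843.23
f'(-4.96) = 490.43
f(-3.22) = -243.72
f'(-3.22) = 216.83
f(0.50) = 0.50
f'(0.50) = -2.50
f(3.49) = 189.17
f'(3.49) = 182.34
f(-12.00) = -11062.00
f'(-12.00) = 2710.00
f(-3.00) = -199.00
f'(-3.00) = 190.00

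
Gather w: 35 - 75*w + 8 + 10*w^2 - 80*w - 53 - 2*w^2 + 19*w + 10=8*w^2 - 136*w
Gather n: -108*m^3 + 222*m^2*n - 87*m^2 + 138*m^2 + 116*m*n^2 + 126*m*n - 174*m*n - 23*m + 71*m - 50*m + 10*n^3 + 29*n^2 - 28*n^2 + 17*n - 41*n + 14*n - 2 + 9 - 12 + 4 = -108*m^3 + 51*m^2 - 2*m + 10*n^3 + n^2*(116*m + 1) + n*(222*m^2 - 48*m - 10) - 1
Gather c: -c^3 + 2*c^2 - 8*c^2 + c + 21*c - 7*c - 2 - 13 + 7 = -c^3 - 6*c^2 + 15*c - 8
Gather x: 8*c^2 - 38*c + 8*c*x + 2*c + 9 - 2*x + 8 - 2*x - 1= 8*c^2 - 36*c + x*(8*c - 4) + 16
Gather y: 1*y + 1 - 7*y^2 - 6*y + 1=-7*y^2 - 5*y + 2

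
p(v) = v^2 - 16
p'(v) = 2*v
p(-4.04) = 0.32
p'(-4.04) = -8.08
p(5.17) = 10.73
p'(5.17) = 10.34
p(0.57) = -15.68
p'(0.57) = 1.14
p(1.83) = -12.65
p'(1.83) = 3.66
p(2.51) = -9.70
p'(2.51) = 5.02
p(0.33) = -15.89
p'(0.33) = 0.66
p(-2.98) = -7.12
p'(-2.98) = -5.96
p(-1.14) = -14.70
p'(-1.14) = -2.28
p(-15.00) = 209.00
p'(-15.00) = -30.00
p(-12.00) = 128.00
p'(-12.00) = -24.00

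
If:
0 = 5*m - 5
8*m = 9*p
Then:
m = 1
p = 8/9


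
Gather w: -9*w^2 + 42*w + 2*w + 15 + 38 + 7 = -9*w^2 + 44*w + 60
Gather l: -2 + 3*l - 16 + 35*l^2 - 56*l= 35*l^2 - 53*l - 18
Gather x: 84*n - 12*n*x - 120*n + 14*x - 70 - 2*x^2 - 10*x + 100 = -36*n - 2*x^2 + x*(4 - 12*n) + 30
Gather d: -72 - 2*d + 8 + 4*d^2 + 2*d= 4*d^2 - 64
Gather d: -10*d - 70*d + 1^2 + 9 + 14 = 24 - 80*d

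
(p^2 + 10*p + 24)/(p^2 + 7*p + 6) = (p + 4)/(p + 1)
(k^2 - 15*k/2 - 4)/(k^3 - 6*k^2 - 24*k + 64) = (k + 1/2)/(k^2 + 2*k - 8)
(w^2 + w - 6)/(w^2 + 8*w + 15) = (w - 2)/(w + 5)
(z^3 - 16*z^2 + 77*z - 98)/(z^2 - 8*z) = (z^3 - 16*z^2 + 77*z - 98)/(z*(z - 8))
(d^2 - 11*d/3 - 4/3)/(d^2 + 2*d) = (3*d^2 - 11*d - 4)/(3*d*(d + 2))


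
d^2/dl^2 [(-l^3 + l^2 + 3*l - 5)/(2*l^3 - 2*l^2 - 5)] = 6*(12*l^5 - 72*l^4 + 84*l^3 + 30*l^2 - 105*l + 25)/(8*l^9 - 24*l^8 + 24*l^7 - 68*l^6 + 120*l^5 - 60*l^4 + 150*l^3 - 150*l^2 - 125)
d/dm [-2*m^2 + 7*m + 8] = 7 - 4*m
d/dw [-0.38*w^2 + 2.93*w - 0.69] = 2.93 - 0.76*w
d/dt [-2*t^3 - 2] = -6*t^2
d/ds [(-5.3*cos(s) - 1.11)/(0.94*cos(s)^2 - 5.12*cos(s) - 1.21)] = (4.982*sin(s)^2 - 2.0868*cos(s) - 5.7118)*sin(s)/(-0.94*cos(s)^2 + 5.12*cos(s) + 1.21)^2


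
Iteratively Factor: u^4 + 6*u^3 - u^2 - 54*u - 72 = (u + 3)*(u^3 + 3*u^2 - 10*u - 24) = (u - 3)*(u + 3)*(u^2 + 6*u + 8) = (u - 3)*(u + 2)*(u + 3)*(u + 4)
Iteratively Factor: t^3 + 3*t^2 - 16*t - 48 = (t - 4)*(t^2 + 7*t + 12) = (t - 4)*(t + 3)*(t + 4)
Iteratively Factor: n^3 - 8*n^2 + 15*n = (n - 5)*(n^2 - 3*n) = n*(n - 5)*(n - 3)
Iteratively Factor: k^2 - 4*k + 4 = (k - 2)*(k - 2)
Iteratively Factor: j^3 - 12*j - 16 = (j - 4)*(j^2 + 4*j + 4) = (j - 4)*(j + 2)*(j + 2)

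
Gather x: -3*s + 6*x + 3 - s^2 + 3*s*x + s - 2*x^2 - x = -s^2 - 2*s - 2*x^2 + x*(3*s + 5) + 3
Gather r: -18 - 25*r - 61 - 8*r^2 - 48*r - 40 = -8*r^2 - 73*r - 119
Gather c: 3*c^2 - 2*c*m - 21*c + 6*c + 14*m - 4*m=3*c^2 + c*(-2*m - 15) + 10*m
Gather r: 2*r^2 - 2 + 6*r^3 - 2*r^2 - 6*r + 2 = 6*r^3 - 6*r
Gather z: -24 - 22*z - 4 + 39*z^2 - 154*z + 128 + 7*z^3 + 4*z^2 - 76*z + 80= 7*z^3 + 43*z^2 - 252*z + 180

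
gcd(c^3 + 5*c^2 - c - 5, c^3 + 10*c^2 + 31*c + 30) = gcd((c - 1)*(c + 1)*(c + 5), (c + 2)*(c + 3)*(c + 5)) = c + 5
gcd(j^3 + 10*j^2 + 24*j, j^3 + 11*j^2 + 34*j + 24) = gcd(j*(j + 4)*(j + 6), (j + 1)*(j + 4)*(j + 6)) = j^2 + 10*j + 24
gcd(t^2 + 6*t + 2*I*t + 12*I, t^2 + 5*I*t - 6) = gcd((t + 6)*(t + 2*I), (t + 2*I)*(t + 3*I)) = t + 2*I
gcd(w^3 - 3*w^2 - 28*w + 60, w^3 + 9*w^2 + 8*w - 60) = w^2 + 3*w - 10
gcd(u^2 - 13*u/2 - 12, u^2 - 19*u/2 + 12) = u - 8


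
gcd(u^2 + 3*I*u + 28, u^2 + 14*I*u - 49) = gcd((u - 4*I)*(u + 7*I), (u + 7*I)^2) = u + 7*I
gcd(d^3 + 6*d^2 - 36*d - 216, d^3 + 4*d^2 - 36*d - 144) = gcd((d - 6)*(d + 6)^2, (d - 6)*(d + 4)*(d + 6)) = d^2 - 36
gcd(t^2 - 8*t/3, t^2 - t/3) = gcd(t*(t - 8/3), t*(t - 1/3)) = t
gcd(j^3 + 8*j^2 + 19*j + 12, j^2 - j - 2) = j + 1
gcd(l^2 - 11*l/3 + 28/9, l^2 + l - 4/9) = 1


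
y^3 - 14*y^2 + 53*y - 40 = (y - 8)*(y - 5)*(y - 1)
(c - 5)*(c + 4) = c^2 - c - 20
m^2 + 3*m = m*(m + 3)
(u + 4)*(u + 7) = u^2 + 11*u + 28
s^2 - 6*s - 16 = (s - 8)*(s + 2)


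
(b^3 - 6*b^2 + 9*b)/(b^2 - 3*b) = b - 3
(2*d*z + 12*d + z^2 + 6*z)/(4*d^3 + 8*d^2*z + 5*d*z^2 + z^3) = (z + 6)/(2*d^2 + 3*d*z + z^2)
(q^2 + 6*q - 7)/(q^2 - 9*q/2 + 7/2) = 2*(q + 7)/(2*q - 7)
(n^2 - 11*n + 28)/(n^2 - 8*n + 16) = (n - 7)/(n - 4)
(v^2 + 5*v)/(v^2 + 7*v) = (v + 5)/(v + 7)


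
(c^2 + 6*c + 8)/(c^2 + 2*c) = (c + 4)/c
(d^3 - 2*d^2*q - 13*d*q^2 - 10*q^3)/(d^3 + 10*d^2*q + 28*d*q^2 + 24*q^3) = (d^2 - 4*d*q - 5*q^2)/(d^2 + 8*d*q + 12*q^2)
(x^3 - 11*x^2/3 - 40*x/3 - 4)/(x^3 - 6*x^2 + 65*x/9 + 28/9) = 3*(x^2 - 4*x - 12)/(3*x^2 - 19*x + 28)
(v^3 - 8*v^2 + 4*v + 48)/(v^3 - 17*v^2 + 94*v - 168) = (v + 2)/(v - 7)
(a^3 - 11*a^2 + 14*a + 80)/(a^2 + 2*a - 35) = (a^2 - 6*a - 16)/(a + 7)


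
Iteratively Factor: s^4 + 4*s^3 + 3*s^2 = (s + 1)*(s^3 + 3*s^2) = (s + 1)*(s + 3)*(s^2) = s*(s + 1)*(s + 3)*(s)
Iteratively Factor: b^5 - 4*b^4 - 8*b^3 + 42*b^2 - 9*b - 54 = (b + 1)*(b^4 - 5*b^3 - 3*b^2 + 45*b - 54) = (b - 3)*(b + 1)*(b^3 - 2*b^2 - 9*b + 18) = (b - 3)*(b - 2)*(b + 1)*(b^2 - 9) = (b - 3)^2*(b - 2)*(b + 1)*(b + 3)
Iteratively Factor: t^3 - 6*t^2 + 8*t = (t - 4)*(t^2 - 2*t) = (t - 4)*(t - 2)*(t)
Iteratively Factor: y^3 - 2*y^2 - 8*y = (y)*(y^2 - 2*y - 8) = y*(y + 2)*(y - 4)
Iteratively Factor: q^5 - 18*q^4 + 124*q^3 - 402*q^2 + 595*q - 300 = (q - 3)*(q^4 - 15*q^3 + 79*q^2 - 165*q + 100) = (q - 5)*(q - 3)*(q^3 - 10*q^2 + 29*q - 20) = (q - 5)*(q - 3)*(q - 1)*(q^2 - 9*q + 20) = (q - 5)*(q - 4)*(q - 3)*(q - 1)*(q - 5)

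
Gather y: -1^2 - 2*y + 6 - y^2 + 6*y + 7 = -y^2 + 4*y + 12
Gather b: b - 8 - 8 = b - 16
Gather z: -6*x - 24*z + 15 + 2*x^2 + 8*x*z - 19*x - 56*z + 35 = 2*x^2 - 25*x + z*(8*x - 80) + 50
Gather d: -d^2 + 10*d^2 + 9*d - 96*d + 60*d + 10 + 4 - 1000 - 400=9*d^2 - 27*d - 1386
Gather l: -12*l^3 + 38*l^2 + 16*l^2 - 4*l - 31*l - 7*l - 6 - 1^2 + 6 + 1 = -12*l^3 + 54*l^2 - 42*l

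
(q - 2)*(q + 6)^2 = q^3 + 10*q^2 + 12*q - 72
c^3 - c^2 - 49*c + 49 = (c - 7)*(c - 1)*(c + 7)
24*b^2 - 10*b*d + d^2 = (-6*b + d)*(-4*b + d)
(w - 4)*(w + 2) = w^2 - 2*w - 8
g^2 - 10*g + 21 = (g - 7)*(g - 3)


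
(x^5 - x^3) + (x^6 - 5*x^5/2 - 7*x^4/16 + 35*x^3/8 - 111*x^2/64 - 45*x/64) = x^6 - 3*x^5/2 - 7*x^4/16 + 27*x^3/8 - 111*x^2/64 - 45*x/64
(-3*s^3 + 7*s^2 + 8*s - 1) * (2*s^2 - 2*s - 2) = -6*s^5 + 20*s^4 + 8*s^3 - 32*s^2 - 14*s + 2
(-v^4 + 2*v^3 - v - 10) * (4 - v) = v^5 - 6*v^4 + 8*v^3 + v^2 + 6*v - 40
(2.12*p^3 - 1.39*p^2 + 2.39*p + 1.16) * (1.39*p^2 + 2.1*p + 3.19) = 2.9468*p^5 + 2.5199*p^4 + 7.1659*p^3 + 2.1973*p^2 + 10.0601*p + 3.7004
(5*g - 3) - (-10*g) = 15*g - 3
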